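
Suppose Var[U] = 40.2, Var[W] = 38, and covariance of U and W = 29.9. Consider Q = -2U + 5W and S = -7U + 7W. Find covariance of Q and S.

covariance of Q and S = 427.7

By bilinearity, covariance of Q and S = ac·Var[U] + bd·Var[W] + (ad+bc)·covariance of U and W, with a=-2, b=5, c=-7, d=7.
ac·Var[U] = (-2)·(-7)·40.2 = 562.8
bd·Var[W] = 5·7·38 = 1330
(ad+bc)·covariance of U and W = (-49)·29.9 = -1465.1
covariance of Q and S = 562.8 + 1330 + (-1465.1) = 427.7.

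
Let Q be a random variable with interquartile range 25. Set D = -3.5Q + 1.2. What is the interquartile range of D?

Under D = aQ + b, IQR(D) = |a|·IQR(Q) = |-3.5|·25 = 87.5 (shifts cancel; spread scales by |a|).

IQR(D) = 87.5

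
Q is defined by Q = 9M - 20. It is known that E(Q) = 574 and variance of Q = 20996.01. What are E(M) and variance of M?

From Q = 9M - 20: E(Q) = a·E(M) + b, so E(M) = (E(Q) − b)/a = (574 − (-20))/9 = 66.
variance of Q = a²·variance of M, so variance of M = 20996.01/9² = 259.21.

E(M) = 66, variance of M = 259.21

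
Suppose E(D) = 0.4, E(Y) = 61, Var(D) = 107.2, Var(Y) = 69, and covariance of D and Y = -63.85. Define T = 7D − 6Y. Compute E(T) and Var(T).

E(T) = 7·E(D) + (-6)·E(Y) = 7·0.4 + (-6)·61 = -363.2.
Var(T) = a²·Var(D) + b²·Var(Y) + 2ab·covariance of D and Y with a = 7, b = -6.
= 7²·107.2 + (-6)²·69 + 2·7·(-6)·(-63.85)
= 5252.8 + 2484 + 5363.4 = 13100.2.

E(T) = -363.2, Var(T) = 13100.2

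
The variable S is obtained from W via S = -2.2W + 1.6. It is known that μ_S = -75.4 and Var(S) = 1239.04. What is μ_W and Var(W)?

μ_W = 35, Var(W) = 256

From S = -2.2W + 1.6: μ_S = a·μ_W + b, so μ_W = (μ_S − b)/a = (-75.4 − 1.6)/(-2.2) = 35.
Var(S) = a²·Var(W), so Var(W) = 1239.04/(-2.2)² = 256.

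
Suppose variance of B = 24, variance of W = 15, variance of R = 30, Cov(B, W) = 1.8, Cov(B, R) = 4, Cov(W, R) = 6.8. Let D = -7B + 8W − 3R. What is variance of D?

variance of D = a²·variance of B + b²·variance of W + c²·variance of R + 2ab·Cov(B, W) + 2ac·Cov(B, R) + 2bc·Cov(W, R), with a = -7, b = 8, c = -3.
= 1176 + 960 + 270 + (-201.6) + 168 + (-326.4)
= 2046.

variance of D = 2046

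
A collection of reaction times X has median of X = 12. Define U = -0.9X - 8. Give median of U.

A linear map preserves order up to sign, so median of U = a·median of X + b = (-0.9)·12 + (-8) = -18.8.

median of U = -18.8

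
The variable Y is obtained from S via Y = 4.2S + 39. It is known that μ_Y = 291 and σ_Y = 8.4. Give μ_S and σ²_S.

From Y = 4.2S + 39: μ_Y = a·μ_S + b, so μ_S = (μ_Y − b)/a = (291 − 39)/4.2 = 60.
σ²_Y = 8.4² = 70.56.
σ²_Y = a²·σ²_S, so σ²_S = 70.56/4.2² = 4.

μ_S = 60, σ²_S = 4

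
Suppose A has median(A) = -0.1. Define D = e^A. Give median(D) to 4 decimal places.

e^A is monotone on this domain, so median(D) = exp(-0.1) ≈ 0.9048.

median(D) = 0.9048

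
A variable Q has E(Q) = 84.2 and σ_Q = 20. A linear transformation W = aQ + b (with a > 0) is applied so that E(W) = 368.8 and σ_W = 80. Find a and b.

a = 4, b = 32

σ_W = a·σ_Q (a > 0), so a = 80/20 = 4.
E(W) = a·E(Q) + b, so b = 368.8 − 4·84.2 = 32.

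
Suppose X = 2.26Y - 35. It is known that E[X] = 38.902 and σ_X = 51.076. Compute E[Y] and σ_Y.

E[Y] = 32.7, σ_Y = 22.6

From X = 2.26Y - 35: E[X] = a·E[Y] + b, so E[Y] = (E[X] − b)/a = (38.902 − (-35))/2.26 = 32.7.
σ_X = |a|·σ_Y, so σ_Y = 51.076/|2.26| = 22.6.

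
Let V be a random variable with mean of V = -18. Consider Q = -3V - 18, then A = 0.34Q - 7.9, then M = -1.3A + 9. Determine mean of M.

mean of Q = (-3)·(-18) + (-18) = 36.
mean of A = 0.34·36 + (-7.9) = 4.34.
mean of M = (-1.3)·4.34 + 9 = 3.358.

mean of M = 3.358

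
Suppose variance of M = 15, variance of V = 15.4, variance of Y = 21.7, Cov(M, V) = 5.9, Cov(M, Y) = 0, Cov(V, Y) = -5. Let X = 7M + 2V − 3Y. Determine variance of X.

variance of X = 1217.1

variance of X = a²·variance of M + b²·variance of V + c²·variance of Y + 2ab·Cov(M, V) + 2ac·Cov(M, Y) + 2bc·Cov(V, Y), with a = 7, b = 2, c = -3.
= 735 + 61.6 + 195.3 + 165.2 + 0 + 60
= 1217.1.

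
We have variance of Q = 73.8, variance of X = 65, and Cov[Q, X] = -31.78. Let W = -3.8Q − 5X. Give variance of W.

variance of W = 1483.032

variance of W = a²·variance of Q + b²·variance of X + 2ab·Cov[Q, X] with a = -3.8, b = -5.
= (-3.8)²·73.8 + (-5)²·65 + 2·(-3.8)·(-5)·(-31.78)
= 1065.672 + 1625 + (-1207.64) = 1483.032.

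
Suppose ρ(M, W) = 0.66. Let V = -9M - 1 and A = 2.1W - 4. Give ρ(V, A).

Linear rescalings preserve |correlation|; the slopes -9 and 2.1 have opposite signs, so the correlation flips sign: ρ(V, A) = −ρ(M, W) = -0.66.

ρ(V, A) = -0.66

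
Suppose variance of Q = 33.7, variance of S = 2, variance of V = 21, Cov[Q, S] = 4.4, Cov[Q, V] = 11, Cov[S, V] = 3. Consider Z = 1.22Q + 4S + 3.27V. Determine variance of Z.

variance of Z = 515.90078

variance of Z = a²·variance of Q + b²·variance of S + c²·variance of V + 2ab·Cov[Q, S] + 2ac·Cov[Q, V] + 2bc·Cov[S, V], with a = 1.22, b = 4, c = 3.27.
= 50.15908 + 32 + 224.5509 + 42.944 + 87.7668 + 78.48
= 515.90078.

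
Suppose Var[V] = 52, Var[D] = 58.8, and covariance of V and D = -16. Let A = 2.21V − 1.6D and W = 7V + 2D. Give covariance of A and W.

By bilinearity, covariance of A and W = ac·Var[V] + bd·Var[D] + (ad+bc)·covariance of V and D, with a=2.21, b=-1.6, c=7, d=2.
ac·Var[V] = 2.21·7·52 = 804.44
bd·Var[D] = (-1.6)·2·58.8 = -188.16
(ad+bc)·covariance of V and D = (-6.78)·(-16) = 108.48
covariance of A and W = 804.44 + (-188.16) + 108.48 = 724.76.

covariance of A and W = 724.76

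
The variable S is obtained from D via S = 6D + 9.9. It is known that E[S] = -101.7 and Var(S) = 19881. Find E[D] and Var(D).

E[D] = -18.6, Var(D) = 552.25

From S = 6D + 9.9: E[S] = a·E[D] + b, so E[D] = (E[S] − b)/a = (-101.7 − 9.9)/6 = -18.6.
Var(S) = a²·Var(D), so Var(D) = 19881/6² = 552.25.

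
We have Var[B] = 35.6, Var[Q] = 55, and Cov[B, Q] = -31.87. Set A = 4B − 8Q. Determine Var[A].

Var[A] = 6129.28

Var[A] = a²·Var[B] + b²·Var[Q] + 2ab·Cov[B, Q] with a = 4, b = -8.
= 4²·35.6 + (-8)²·55 + 2·4·(-8)·(-31.87)
= 569.6 + 3520 + 2039.68 = 6129.28.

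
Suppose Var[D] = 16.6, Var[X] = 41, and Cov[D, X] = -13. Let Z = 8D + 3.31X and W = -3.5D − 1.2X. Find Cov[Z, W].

By bilinearity, Cov[Z, W] = ac·Var[D] + bd·Var[X] + (ad+bc)·Cov[D, X], with a=8, b=3.31, c=-3.5, d=-1.2.
ac·Var[D] = 8·(-3.5)·16.6 = -464.8
bd·Var[X] = 3.31·(-1.2)·41 = -162.852
(ad+bc)·Cov[D, X] = (-21.185)·(-13) = 275.405
Cov[Z, W] = -464.8 + (-162.852) + 275.405 = -352.247.

Cov[Z, W] = -352.247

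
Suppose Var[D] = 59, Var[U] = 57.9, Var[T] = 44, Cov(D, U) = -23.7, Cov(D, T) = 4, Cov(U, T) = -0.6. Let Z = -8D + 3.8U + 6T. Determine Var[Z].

Var[Z] = 7225.676

Var[Z] = a²·Var[D] + b²·Var[U] + c²·Var[T] + 2ab·Cov(D, U) + 2ac·Cov(D, T) + 2bc·Cov(U, T), with a = -8, b = 3.8, c = 6.
= 3776 + 836.076 + 1584 + 1440.96 + (-384) + (-27.36)
= 7225.676.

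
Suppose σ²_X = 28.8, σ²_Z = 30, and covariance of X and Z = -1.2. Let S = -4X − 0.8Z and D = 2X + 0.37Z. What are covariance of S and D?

By bilinearity, covariance of S and D = ac·σ²_X + bd·σ²_Z + (ad+bc)·covariance of X and Z, with a=-4, b=-0.8, c=2, d=0.37.
ac·σ²_X = (-4)·2·28.8 = -230.4
bd·σ²_Z = (-0.8)·0.37·30 = -8.88
(ad+bc)·covariance of X and Z = (-3.08)·(-1.2) = 3.696
covariance of S and D = -230.4 + (-8.88) + 3.696 = -235.584.

covariance of S and D = -235.584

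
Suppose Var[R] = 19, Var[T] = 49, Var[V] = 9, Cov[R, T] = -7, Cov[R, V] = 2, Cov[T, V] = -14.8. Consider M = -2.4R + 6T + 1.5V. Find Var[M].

Var[M] = a²·Var[R] + b²·Var[T] + c²·Var[V] + 2ab·Cov[R, T] + 2ac·Cov[R, V] + 2bc·Cov[T, V], with a = -2.4, b = 6, c = 1.5.
= 109.44 + 1764 + 20.25 + 201.6 + (-14.4) + (-266.4)
= 1814.49.

Var[M] = 1814.49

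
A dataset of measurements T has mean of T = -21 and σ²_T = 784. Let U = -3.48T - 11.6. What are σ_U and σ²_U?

σ_U = 97.44, σ²_U = 9494.5536

U = -3.48T - 11.6 is linear with a = -3.48, b = -11.6.
σ_T = √784 = 28.
σ_U = |a|·σ_T = |-3.48|·28 = 97.44.
σ²_U = a²·σ²_T = (-3.48)²·784 = 9494.5536 (the additive constant -11.6 does not affect variance).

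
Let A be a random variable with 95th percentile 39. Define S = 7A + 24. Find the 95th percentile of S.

95th percentile of S = 297

Since a = 7 > 0 the transformation is increasing, so the 95th percentile of S = a·(P_{95} of A) + b = 7·39 + 24 = 297.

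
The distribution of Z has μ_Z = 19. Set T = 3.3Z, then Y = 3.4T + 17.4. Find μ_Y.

μ_Y = 230.58

μ_T = 3.3·19 = 62.7.
μ_Y = 3.4·62.7 + 17.4 = 230.58.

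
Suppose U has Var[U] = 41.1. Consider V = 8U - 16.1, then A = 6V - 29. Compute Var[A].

Var[A] = 94694.4

Var[V] = 8²·41.1 = 2630.4.
Var[A] = 6²·2630.4 = 94694.4.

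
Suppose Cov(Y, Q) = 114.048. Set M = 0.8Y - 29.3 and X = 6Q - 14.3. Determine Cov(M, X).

Cov(M, X) = a·c·Cov(Y, Q) = 0.8·6·114.048 = 547.4304. Additive constants drop out.

Cov(M, X) = 547.4304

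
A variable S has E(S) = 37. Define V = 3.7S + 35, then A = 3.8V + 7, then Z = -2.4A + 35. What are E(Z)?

E(Z) = -1549.528

E(V) = 3.7·37 + 35 = 171.9.
E(A) = 3.8·171.9 + 7 = 660.22.
E(Z) = (-2.4)·660.22 + 35 = -1549.528.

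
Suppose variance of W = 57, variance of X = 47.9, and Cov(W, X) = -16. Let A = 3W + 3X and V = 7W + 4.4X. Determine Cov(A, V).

Cov(A, V) = 1282.08

By bilinearity, Cov(A, V) = ac·variance of W + bd·variance of X + (ad+bc)·Cov(W, X), with a=3, b=3, c=7, d=4.4.
ac·variance of W = 3·7·57 = 1197
bd·variance of X = 3·4.4·47.9 = 632.28
(ad+bc)·Cov(W, X) = (34.2)·(-16) = -547.2
Cov(A, V) = 1197 + 632.28 + (-547.2) = 1282.08.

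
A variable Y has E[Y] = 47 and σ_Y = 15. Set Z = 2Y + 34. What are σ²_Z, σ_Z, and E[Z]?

σ²_Z = 900, σ_Z = 30, E[Z] = 128

Z = 2Y + 34 is linear with a = 2, b = 34.
σ²_Y = 15² = 225.
σ²_Z = a²·σ²_Y = 2²·225 = 900 (the additive constant 34 does not affect variance).
σ_Z = |a|·σ_Y = |2|·15 = 30.
E[Z] = a·E[Y] + b = 2·47 + 34 = 128.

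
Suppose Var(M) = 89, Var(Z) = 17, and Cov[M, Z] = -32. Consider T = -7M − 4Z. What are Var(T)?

Var(T) = 2841

Var(T) = a²·Var(M) + b²·Var(Z) + 2ab·Cov[M, Z] with a = -7, b = -4.
= (-7)²·89 + (-4)²·17 + 2·(-7)·(-4)·(-32)
= 4361 + 272 + (-1792) = 2841.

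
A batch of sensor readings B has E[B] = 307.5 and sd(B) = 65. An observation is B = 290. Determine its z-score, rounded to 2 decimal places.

z = -0.27

z = (B − E[B]) / sd(B) = (290 − 307.5) / 65 ≈ -0.27.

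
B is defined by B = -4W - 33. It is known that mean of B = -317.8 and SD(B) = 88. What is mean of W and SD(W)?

mean of W = 71.2, SD(W) = 22

From B = -4W - 33: mean of B = a·mean of W + b, so mean of W = (mean of B − b)/a = (-317.8 − (-33))/(-4) = 71.2.
SD(B) = |a|·SD(W), so SD(W) = 88/|-4| = 22.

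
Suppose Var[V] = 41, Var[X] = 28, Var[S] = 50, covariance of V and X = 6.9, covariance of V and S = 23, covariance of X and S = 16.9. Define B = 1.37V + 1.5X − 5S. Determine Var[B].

Var[B] = 849.7119

Var[B] = a²·Var[V] + b²·Var[X] + c²·Var[S] + 2ab·covariance of V and X + 2ac·covariance of V and S + 2bc·covariance of X and S, with a = 1.37, b = 1.5, c = -5.
= 76.9529 + 63 + 1250 + 28.359 + (-315.1) + (-253.5)
= 849.7119.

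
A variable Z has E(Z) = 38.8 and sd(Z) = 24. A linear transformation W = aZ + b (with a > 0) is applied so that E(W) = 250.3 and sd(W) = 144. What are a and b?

a = 6, b = 17.5

sd(W) = a·sd(Z) (a > 0), so a = 144/24 = 6.
E(W) = a·E(Z) + b, so b = 250.3 − 6·38.8 = 17.5.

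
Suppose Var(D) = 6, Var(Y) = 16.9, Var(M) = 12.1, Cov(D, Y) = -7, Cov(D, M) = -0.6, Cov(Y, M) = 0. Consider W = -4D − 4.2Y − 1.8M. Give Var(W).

Var(W) = a²·Var(D) + b²·Var(Y) + c²·Var(M) + 2ab·Cov(D, Y) + 2ac·Cov(D, M) + 2bc·Cov(Y, M), with a = -4, b = -4.2, c = -1.8.
= 96 + 298.116 + 39.204 + (-235.2) + (-8.64) + 0
= 189.48.

Var(W) = 189.48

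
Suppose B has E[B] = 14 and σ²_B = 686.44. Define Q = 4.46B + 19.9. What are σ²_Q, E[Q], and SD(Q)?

Q = 4.46B + 19.9 is linear with a = 4.46, b = 19.9.
σ²_Q = a²·σ²_B = 4.46²·686.44 = 13654.389904 (the additive constant 19.9 does not affect variance).
E[Q] = a·E[B] + b = 4.46·14 + 19.9 = 82.34.
SD(B) = √686.44 = 26.2.
SD(Q) = |a|·SD(B) = |4.46|·26.2 = 116.852.

σ²_Q = 13654.389904, E[Q] = 82.34, SD(Q) = 116.852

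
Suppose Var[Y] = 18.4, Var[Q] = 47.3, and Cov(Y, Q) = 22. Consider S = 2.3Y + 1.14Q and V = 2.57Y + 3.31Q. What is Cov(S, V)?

By bilinearity, Cov(S, V) = ac·Var[Y] + bd·Var[Q] + (ad+bc)·Cov(Y, Q), with a=2.3, b=1.14, c=2.57, d=3.31.
ac·Var[Y] = 2.3·2.57·18.4 = 108.7624
bd·Var[Q] = 1.14·3.31·47.3 = 178.48182
(ad+bc)·Cov(Y, Q) = (10.5428)·22 = 231.9416
Cov(S, V) = 108.7624 + 178.48182 + 231.9416 = 519.18582.

Cov(S, V) = 519.18582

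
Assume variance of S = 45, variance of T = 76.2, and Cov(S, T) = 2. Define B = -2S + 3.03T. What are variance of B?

variance of B = a²·variance of S + b²·variance of T + 2ab·Cov(S, T) with a = -2, b = 3.03.
= (-2)²·45 + 3.03²·76.2 + 2·(-2)·3.03·2
= 180 + 699.58458 + (-24.24) = 855.34458.

variance of B = 855.34458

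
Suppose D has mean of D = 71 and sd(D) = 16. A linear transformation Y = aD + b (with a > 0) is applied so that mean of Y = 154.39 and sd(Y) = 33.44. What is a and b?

sd(Y) = a·sd(D) (a > 0), so a = 33.44/16 = 2.09.
mean of Y = a·mean of D + b, so b = 154.39 − 2.09·71 = 6.

a = 2.09, b = 6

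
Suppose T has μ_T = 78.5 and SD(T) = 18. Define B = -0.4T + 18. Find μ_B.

μ_B = -13.4

B = -0.4T + 18 is linear with a = -0.4, b = 18.
μ_B = a·μ_T + b = (-0.4)·78.5 + 18 = -13.4.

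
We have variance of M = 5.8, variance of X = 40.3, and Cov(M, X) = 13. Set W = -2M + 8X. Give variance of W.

variance of W = 2186.4

variance of W = a²·variance of M + b²·variance of X + 2ab·Cov(M, X) with a = -2, b = 8.
= (-2)²·5.8 + 8²·40.3 + 2·(-2)·8·13
= 23.2 + 2579.2 + (-416) = 2186.4.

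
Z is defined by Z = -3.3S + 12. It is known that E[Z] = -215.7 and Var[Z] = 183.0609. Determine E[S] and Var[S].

E[S] = 69, Var[S] = 16.81

From Z = -3.3S + 12: E[Z] = a·E[S] + b, so E[S] = (E[Z] − b)/a = (-215.7 − 12)/(-3.3) = 69.
Var[Z] = a²·Var[S], so Var[S] = 183.0609/(-3.3)² = 16.81.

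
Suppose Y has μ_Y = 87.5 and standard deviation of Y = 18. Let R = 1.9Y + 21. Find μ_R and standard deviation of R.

R = 1.9Y + 21 is linear with a = 1.9, b = 21.
μ_R = a·μ_Y + b = 1.9·87.5 + 21 = 187.25.
standard deviation of R = |a|·standard deviation of Y = |1.9|·18 = 34.2.

μ_R = 187.25, standard deviation of R = 34.2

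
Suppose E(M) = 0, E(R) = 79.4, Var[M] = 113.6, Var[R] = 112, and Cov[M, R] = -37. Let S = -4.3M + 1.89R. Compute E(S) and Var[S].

E(S) = (-4.3)·E(M) + 1.89·E(R) = (-4.3)·0 + 1.89·79.4 = 150.066.
Var[S] = a²·Var[M] + b²·Var[R] + 2ab·Cov[M, R] with a = -4.3, b = 1.89.
= (-4.3)²·113.6 + 1.89²·112 + 2·(-4.3)·1.89·(-37)
= 2100.464 + 400.0752 + 601.398 = 3101.9372.

E(S) = 150.066, Var[S] = 3101.9372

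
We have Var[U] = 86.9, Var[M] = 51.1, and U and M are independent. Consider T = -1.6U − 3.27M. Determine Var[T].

Var[T] = 768.87119

Var[T] = a²·Var[U] + b²·Var[M] + 2ab·Cov[U, M] with a = -1.6, b = -3.27.
Independence gives Cov[U, M] = 0.
= (-1.6)²·86.9 + (-3.27)²·51.1 + 2·(-1.6)·(-3.27)·0
= 222.464 + 546.40719 + 0 = 768.87119.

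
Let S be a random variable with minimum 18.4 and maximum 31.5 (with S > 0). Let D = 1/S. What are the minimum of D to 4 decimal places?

min(D) = 0.0317

1/S is decreasing on this domain, so min(D) comes from max(S) = 31.5: min(D) = 1/(31.5) ≈ 0.0317.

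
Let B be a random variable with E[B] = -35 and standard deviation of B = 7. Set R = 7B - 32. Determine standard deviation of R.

R = 7B - 32 is linear with a = 7, b = -32.
standard deviation of R = |a|·standard deviation of B = |7|·7 = 49.

standard deviation of R = 49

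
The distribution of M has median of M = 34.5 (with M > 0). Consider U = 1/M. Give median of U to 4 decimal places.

1/M is monotone on this domain, so median of U = 1/(34.5) ≈ 0.029.

median of U = 0.029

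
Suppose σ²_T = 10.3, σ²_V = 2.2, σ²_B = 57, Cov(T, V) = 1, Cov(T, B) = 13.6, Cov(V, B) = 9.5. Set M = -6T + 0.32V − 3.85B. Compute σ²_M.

σ²_M = a²·σ²_T + b²·σ²_V + c²·σ²_B + 2ab·Cov(T, V) + 2ac·Cov(T, B) + 2bc·Cov(V, B), with a = -6, b = 0.32, c = -3.85.
= 370.8 + 0.22528 + 844.8825 + (-3.84) + 628.32 + (-23.408)
= 1816.97978.

σ²_M = 1816.97978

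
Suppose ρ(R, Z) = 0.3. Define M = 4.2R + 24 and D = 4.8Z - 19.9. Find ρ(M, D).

ρ(M, D) = 0.3

Linear rescalings preserve correlation up to sign; here the slopes 4.2 and 4.8 have the same sign, so ρ(M, D) = ρ(R, Z) = 0.3.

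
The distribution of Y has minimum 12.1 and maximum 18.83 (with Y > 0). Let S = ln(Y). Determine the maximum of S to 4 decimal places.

max(S) = 2.9355

ln(Y) is increasing on this domain, so max(S) comes from max(Y) = 18.83: max(S) = ln(18.83) ≈ 2.9355.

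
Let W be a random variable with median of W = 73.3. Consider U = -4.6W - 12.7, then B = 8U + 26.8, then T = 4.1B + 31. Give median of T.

median of U = (-4.6)·73.3 + (-12.7) = -349.88.
median of B = 8·(-349.88) + 26.8 = -2772.24.
median of T = 4.1·(-2772.24) + 31 = -11335.184.

median of T = -11335.184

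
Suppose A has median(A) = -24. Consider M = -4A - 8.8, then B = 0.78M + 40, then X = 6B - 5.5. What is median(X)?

median(X) = 642.596

median(M) = (-4)·(-24) + (-8.8) = 87.2.
median(B) = 0.78·87.2 + 40 = 108.016.
median(X) = 6·108.016 + (-5.5) = 642.596.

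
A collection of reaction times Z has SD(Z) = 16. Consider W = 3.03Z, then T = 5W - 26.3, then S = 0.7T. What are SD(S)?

SD(S) = 169.68

SD(W) = |3.03|·16 = 48.48.
SD(T) = |5|·48.48 = 242.4.
SD(S) = |0.7|·242.4 = 169.68.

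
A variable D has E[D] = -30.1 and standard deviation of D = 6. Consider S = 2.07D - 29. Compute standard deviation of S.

S = 2.07D - 29 is linear with a = 2.07, b = -29.
standard deviation of S = |a|·standard deviation of D = |2.07|·6 = 12.42.

standard deviation of S = 12.42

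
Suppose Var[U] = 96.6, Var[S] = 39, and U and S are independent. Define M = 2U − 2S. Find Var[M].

Var[M] = 542.4

Var[M] = a²·Var[U] + b²·Var[S] + 2ab·covariance of U and S with a = 2, b = -2.
Independence gives covariance of U and S = 0.
= 2²·96.6 + (-2)²·39 + 2·2·(-2)·0
= 386.4 + 156 + 0 = 542.4.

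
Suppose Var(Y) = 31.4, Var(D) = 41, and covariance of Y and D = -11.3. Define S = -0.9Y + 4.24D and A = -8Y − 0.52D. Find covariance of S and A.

covariance of S and A = 513.6908

By bilinearity, covariance of S and A = ac·Var(Y) + bd·Var(D) + (ad+bc)·covariance of Y and D, with a=-0.9, b=4.24, c=-8, d=-0.52.
ac·Var(Y) = (-0.9)·(-8)·31.4 = 226.08
bd·Var(D) = 4.24·(-0.52)·41 = -90.3968
(ad+bc)·covariance of Y and D = (-33.452)·(-11.3) = 378.0076
covariance of S and A = 226.08 + (-90.3968) + 378.0076 = 513.6908.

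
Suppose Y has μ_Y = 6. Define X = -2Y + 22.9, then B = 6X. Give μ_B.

μ_B = 65.4

μ_X = (-2)·6 + 22.9 = 10.9.
μ_B = 6·10.9 = 65.4.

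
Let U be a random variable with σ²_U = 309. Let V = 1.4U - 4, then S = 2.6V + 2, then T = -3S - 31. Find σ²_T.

σ²_T = 36847.1376

σ²_V = 1.4²·309 = 605.64.
σ²_S = 2.6²·605.64 = 4094.1264.
σ²_T = (-3)²·4094.1264 = 36847.1376.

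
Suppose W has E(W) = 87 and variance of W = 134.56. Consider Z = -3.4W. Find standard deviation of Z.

standard deviation of Z = 39.44

Z = -3.4W is linear with a = -3.4, b = 0.
standard deviation of W = √134.56 = 11.6.
standard deviation of Z = |a|·standard deviation of W = |-3.4|·11.6 = 39.44.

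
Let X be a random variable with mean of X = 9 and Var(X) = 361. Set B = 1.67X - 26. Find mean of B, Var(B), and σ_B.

B = 1.67X - 26 is linear with a = 1.67, b = -26.
mean of B = a·mean of X + b = 1.67·9 + (-26) = -10.97.
Var(B) = a²·Var(X) = 1.67²·361 = 1006.7929 (the additive constant -26 does not affect variance).
σ_X = √361 = 19.
σ_B = |a|·σ_X = |1.67|·19 = 31.73.

mean of B = -10.97, Var(B) = 1006.7929, σ_B = 31.73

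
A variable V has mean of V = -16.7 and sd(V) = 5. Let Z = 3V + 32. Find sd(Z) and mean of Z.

Z = 3V + 32 is linear with a = 3, b = 32.
sd(Z) = |a|·sd(V) = |3|·5 = 15.
mean of Z = a·mean of V + b = 3·(-16.7) + 32 = -18.1.

sd(Z) = 15, mean of Z = -18.1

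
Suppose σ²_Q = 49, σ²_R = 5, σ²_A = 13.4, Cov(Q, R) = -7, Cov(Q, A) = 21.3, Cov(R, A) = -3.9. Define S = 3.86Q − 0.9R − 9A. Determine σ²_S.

σ²_S = a²·σ²_Q + b²·σ²_R + c²·σ²_A + 2ab·Cov(Q, R) + 2ac·Cov(Q, A) + 2bc·Cov(R, A), with a = 3.86, b = -0.9, c = -9.
= 730.0804 + 4.05 + 1085.4 + 48.636 + (-1479.924) + (-63.18)
= 325.0624.

σ²_S = 325.0624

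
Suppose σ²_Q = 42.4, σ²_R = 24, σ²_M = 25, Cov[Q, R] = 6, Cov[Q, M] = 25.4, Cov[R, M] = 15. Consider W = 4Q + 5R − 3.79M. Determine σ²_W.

σ²_W = a²·σ²_Q + b²·σ²_R + c²·σ²_M + 2ab·Cov[Q, R] + 2ac·Cov[Q, M] + 2bc·Cov[R, M], with a = 4, b = 5, c = -3.79.
= 678.4 + 600 + 359.1025 + 240 + (-770.128) + (-568.5)
= 538.8745.

σ²_W = 538.8745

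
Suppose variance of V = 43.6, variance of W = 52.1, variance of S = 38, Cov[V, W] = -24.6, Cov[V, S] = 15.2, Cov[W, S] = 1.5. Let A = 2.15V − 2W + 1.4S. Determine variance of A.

variance of A = a²·variance of V + b²·variance of W + c²·variance of S + 2ab·Cov[V, W] + 2ac·Cov[V, S] + 2bc·Cov[W, S], with a = 2.15, b = -2, c = 1.4.
= 201.541 + 208.4 + 74.48 + 211.56 + 91.504 + (-8.4)
= 779.085.

variance of A = 779.085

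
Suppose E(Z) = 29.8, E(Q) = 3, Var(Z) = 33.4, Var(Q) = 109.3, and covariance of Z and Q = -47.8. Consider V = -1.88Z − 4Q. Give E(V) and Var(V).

E(V) = (-1.88)·E(Z) + (-4)·E(Q) = (-1.88)·29.8 + (-4)·3 = -68.024.
Var(V) = a²·Var(Z) + b²·Var(Q) + 2ab·covariance of Z and Q with a = -1.88, b = -4.
= (-1.88)²·33.4 + (-4)²·109.3 + 2·(-1.88)·(-4)·(-47.8)
= 118.04896 + 1748.8 + (-718.912) = 1147.93696.

E(V) = -68.024, Var(V) = 1147.93696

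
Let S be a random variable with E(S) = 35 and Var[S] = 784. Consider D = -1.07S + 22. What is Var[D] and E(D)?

Var[D] = 897.6016, E(D) = -15.45

D = -1.07S + 22 is linear with a = -1.07, b = 22.
Var[D] = a²·Var[S] = (-1.07)²·784 = 897.6016 (the additive constant 22 does not affect variance).
E(D) = a·E(S) + b = (-1.07)·35 + 22 = -15.45.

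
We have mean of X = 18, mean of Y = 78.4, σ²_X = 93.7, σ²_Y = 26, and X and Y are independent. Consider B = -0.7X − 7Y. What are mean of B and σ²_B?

mean of B = -561.4, σ²_B = 1319.913

mean of B = (-0.7)·mean of X + (-7)·mean of Y = (-0.7)·18 + (-7)·78.4 = -561.4.
σ²_B = a²·σ²_X + b²·σ²_Y + 2ab·Cov(X, Y) with a = -0.7, b = -7.
Independence gives Cov(X, Y) = 0.
= (-0.7)²·93.7 + (-7)²·26 + 2·(-0.7)·(-7)·0
= 45.913 + 1274 + 0 = 1319.913.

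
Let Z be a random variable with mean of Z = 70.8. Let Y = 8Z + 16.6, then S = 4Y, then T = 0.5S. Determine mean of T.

mean of Y = 8·70.8 + 16.6 = 583.
mean of S = 4·583 = 2332.
mean of T = 0.5·2332 = 1166.

mean of T = 1166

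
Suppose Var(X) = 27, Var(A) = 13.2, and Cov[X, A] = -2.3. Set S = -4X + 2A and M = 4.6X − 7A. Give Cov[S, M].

By bilinearity, Cov[S, M] = ac·Var(X) + bd·Var(A) + (ad+bc)·Cov[X, A], with a=-4, b=2, c=4.6, d=-7.
ac·Var(X) = (-4)·4.6·27 = -496.8
bd·Var(A) = 2·(-7)·13.2 = -184.8
(ad+bc)·Cov[X, A] = (37.2)·(-2.3) = -85.56
Cov[S, M] = -496.8 + (-184.8) + (-85.56) = -767.16.

Cov[S, M] = -767.16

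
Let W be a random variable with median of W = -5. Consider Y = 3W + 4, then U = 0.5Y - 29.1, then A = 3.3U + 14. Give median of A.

median of A = -100.18

median of Y = 3·(-5) + 4 = -11.
median of U = 0.5·(-11) + (-29.1) = -34.6.
median of A = 3.3·(-34.6) + 14 = -100.18.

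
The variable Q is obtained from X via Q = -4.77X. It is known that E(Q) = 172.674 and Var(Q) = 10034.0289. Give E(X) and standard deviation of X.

E(X) = -36.2, standard deviation of X = 21

From Q = -4.77X: E(Q) = a·E(X) + b, so E(X) = (E(Q) − b)/a = (172.674 − 0)/(-4.77) = -36.2.
standard deviation of Q = √10034.0289 = 100.17.
standard deviation of Q = |a|·standard deviation of X, so standard deviation of X = 100.17/|-4.77| = 21.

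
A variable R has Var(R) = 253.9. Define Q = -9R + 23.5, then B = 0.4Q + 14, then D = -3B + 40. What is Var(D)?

Var(D) = 29614.896

Var(Q) = (-9)²·253.9 = 20565.9.
Var(B) = 0.4²·20565.9 = 3290.544.
Var(D) = (-3)²·3290.544 = 29614.896.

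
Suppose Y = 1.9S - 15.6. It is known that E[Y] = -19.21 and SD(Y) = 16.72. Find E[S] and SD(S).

E[S] = -1.9, SD(S) = 8.8

From Y = 1.9S - 15.6: E[Y] = a·E[S] + b, so E[S] = (E[Y] − b)/a = (-19.21 − (-15.6))/1.9 = -1.9.
SD(Y) = |a|·SD(S), so SD(S) = 16.72/|1.9| = 8.8.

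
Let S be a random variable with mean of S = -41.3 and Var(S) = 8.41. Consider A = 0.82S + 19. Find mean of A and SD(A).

A = 0.82S + 19 is linear with a = 0.82, b = 19.
mean of A = a·mean of S + b = 0.82·(-41.3) + 19 = -14.866.
SD(S) = √8.41 = 2.9.
SD(A) = |a|·SD(S) = |0.82|·2.9 = 2.378.

mean of A = -14.866, SD(A) = 2.378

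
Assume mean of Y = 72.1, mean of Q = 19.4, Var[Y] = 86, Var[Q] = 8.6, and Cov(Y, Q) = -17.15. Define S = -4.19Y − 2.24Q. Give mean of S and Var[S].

mean of S = -345.555, Var[S] = 1231.04988

mean of S = (-4.19)·mean of Y + (-2.24)·mean of Q = (-4.19)·72.1 + (-2.24)·19.4 = -345.555.
Var[S] = a²·Var[Y] + b²·Var[Q] + 2ab·Cov(Y, Q) with a = -4.19, b = -2.24.
= (-4.19)²·86 + (-2.24)²·8.6 + 2·(-4.19)·(-2.24)·(-17.15)
= 1509.8246 + 43.15136 + (-321.92608) = 1231.04988.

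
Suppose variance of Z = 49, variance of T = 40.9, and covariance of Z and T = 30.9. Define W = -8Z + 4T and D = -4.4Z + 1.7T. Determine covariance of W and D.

By bilinearity, covariance of W and D = ac·variance of Z + bd·variance of T + (ad+bc)·covariance of Z and T, with a=-8, b=4, c=-4.4, d=1.7.
ac·variance of Z = (-8)·(-4.4)·49 = 1724.8
bd·variance of T = 4·1.7·40.9 = 278.12
(ad+bc)·covariance of Z and T = (-31.2)·30.9 = -964.08
covariance of W and D = 1724.8 + 278.12 + (-964.08) = 1038.84.

covariance of W and D = 1038.84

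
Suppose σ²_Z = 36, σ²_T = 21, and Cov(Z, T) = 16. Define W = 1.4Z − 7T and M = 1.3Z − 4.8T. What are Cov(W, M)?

Cov(W, M) = 518

By bilinearity, Cov(W, M) = ac·σ²_Z + bd·σ²_T + (ad+bc)·Cov(Z, T), with a=1.4, b=-7, c=1.3, d=-4.8.
ac·σ²_Z = 1.4·1.3·36 = 65.52
bd·σ²_T = (-7)·(-4.8)·21 = 705.6
(ad+bc)·Cov(Z, T) = (-15.82)·16 = -253.12
Cov(W, M) = 65.52 + 705.6 + (-253.12) = 518.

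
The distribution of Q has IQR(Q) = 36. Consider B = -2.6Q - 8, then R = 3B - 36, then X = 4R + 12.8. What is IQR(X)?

IQR(B) = |-2.6|·36 = 93.6.
IQR(R) = |3|·93.6 = 280.8.
IQR(X) = |4|·280.8 = 1123.2.

IQR(X) = 1123.2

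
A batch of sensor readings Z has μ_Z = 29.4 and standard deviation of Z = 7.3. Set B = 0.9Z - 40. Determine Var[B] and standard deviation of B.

Var[B] = 43.1649, standard deviation of B = 6.57

B = 0.9Z - 40 is linear with a = 0.9, b = -40.
Var[Z] = 7.3² = 53.29.
Var[B] = a²·Var[Z] = 0.9²·53.29 = 43.1649 (the additive constant -40 does not affect variance).
standard deviation of B = |a|·standard deviation of Z = |0.9|·7.3 = 6.57.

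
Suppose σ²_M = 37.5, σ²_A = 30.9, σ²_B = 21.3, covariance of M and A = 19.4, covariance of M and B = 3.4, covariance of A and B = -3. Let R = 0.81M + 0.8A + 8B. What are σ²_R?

σ²_R = 1438.38615

σ²_R = a²·σ²_M + b²·σ²_A + c²·σ²_B + 2ab·covariance of M and A + 2ac·covariance of M and B + 2bc·covariance of A and B, with a = 0.81, b = 0.8, c = 8.
= 24.60375 + 19.776 + 1363.2 + 25.1424 + 44.064 + (-38.4)
= 1438.38615.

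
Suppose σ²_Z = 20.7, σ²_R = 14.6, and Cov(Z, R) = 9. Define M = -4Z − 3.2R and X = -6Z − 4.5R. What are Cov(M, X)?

Cov(M, X) = 1041.84

By bilinearity, Cov(M, X) = ac·σ²_Z + bd·σ²_R + (ad+bc)·Cov(Z, R), with a=-4, b=-3.2, c=-6, d=-4.5.
ac·σ²_Z = (-4)·(-6)·20.7 = 496.8
bd·σ²_R = (-3.2)·(-4.5)·14.6 = 210.24
(ad+bc)·Cov(Z, R) = (37.2)·9 = 334.8
Cov(M, X) = 496.8 + 210.24 + 334.8 = 1041.84.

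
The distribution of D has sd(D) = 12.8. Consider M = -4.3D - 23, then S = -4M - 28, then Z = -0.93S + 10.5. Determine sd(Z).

sd(M) = |-4.3|·12.8 = 55.04.
sd(S) = |-4|·55.04 = 220.16.
sd(Z) = |-0.93|·220.16 = 204.7488.

sd(Z) = 204.7488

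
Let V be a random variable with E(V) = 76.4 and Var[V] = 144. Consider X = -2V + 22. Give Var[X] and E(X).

X = -2V + 22 is linear with a = -2, b = 22.
Var[X] = a²·Var[V] = (-2)²·144 = 576 (the additive constant 22 does not affect variance).
E(X) = a·E(V) + b = (-2)·76.4 + 22 = -130.8.

Var[X] = 576, E(X) = -130.8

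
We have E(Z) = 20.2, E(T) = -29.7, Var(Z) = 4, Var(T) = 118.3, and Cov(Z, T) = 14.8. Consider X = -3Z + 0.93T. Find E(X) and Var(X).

E(X) = (-3)·E(Z) + 0.93·E(T) = (-3)·20.2 + 0.93·(-29.7) = -88.221.
Var(X) = a²·Var(Z) + b²·Var(T) + 2ab·Cov(Z, T) with a = -3, b = 0.93.
= (-3)²·4 + 0.93²·118.3 + 2·(-3)·0.93·14.8
= 36 + 102.31767 + (-82.584) = 55.73367.

E(X) = -88.221, Var(X) = 55.73367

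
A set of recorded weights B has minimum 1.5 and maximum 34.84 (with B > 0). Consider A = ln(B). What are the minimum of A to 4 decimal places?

min(A) = 0.4055

ln(B) is increasing on this domain, so min(A) comes from min(B) = 1.5: min(A) = ln(1.5) ≈ 0.4055.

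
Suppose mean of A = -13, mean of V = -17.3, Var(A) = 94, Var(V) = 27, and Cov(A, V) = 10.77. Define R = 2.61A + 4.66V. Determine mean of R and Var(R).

mean of R = 2.61·mean of A + 4.66·mean of V = 2.61·(-13) + 4.66·(-17.3) = -114.548.
Var(R) = a²·Var(A) + b²·Var(V) + 2ab·Cov(A, V) with a = 2.61, b = 4.66.
= 2.61²·94 + 4.66²·27 + 2·2.61·4.66·10.77
= 640.3374 + 586.3212 + 261.982404 = 1488.641004.

mean of R = -114.548, Var(R) = 1488.641004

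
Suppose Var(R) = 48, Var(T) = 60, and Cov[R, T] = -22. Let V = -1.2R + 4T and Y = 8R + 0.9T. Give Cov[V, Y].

By bilinearity, Cov[V, Y] = ac·Var(R) + bd·Var(T) + (ad+bc)·Cov[R, T], with a=-1.2, b=4, c=8, d=0.9.
ac·Var(R) = (-1.2)·8·48 = -460.8
bd·Var(T) = 4·0.9·60 = 216
(ad+bc)·Cov[R, T] = (30.92)·(-22) = -680.24
Cov[V, Y] = -460.8 + 216 + (-680.24) = -925.04.

Cov[V, Y] = -925.04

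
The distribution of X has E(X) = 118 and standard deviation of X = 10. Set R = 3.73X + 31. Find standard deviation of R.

standard deviation of R = 37.3

R = 3.73X + 31 is linear with a = 3.73, b = 31.
standard deviation of R = |a|·standard deviation of X = |3.73|·10 = 37.3.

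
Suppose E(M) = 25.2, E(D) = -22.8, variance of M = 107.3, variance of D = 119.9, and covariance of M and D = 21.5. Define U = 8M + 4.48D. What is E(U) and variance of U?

E(U) = 8·E(M) + 4.48·E(D) = 8·25.2 + 4.48·(-22.8) = 99.456.
variance of U = a²·variance of M + b²·variance of D + 2ab·covariance of M and D with a = 8, b = 4.48.
= 8²·107.3 + 4.48²·119.9 + 2·8·4.48·21.5
= 6867.2 + 2406.44096 + 1541.12 = 10814.76096.

E(U) = 99.456, variance of U = 10814.76096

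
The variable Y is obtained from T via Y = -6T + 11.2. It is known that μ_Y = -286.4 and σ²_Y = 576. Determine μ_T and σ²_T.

μ_T = 49.6, σ²_T = 16

From Y = -6T + 11.2: μ_Y = a·μ_T + b, so μ_T = (μ_Y − b)/a = (-286.4 − 11.2)/(-6) = 49.6.
σ²_Y = a²·σ²_T, so σ²_T = 576/(-6)² = 16.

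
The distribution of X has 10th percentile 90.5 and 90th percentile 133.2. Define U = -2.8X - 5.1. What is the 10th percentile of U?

Since a = -2.8 < 0 the transformation is decreasing, reversing order: the 10th percentile of U corresponds to the 90th percentile of X.
So P_{10}(U) = a·P_{90}(X) + b = (-2.8)·133.2 + (-5.1) = -378.06.

10th percentile of U = -378.06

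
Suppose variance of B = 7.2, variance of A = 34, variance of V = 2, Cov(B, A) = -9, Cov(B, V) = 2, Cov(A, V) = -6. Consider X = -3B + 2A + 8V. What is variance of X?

variance of X = 148.8

variance of X = a²·variance of B + b²·variance of A + c²·variance of V + 2ab·Cov(B, A) + 2ac·Cov(B, V) + 2bc·Cov(A, V), with a = -3, b = 2, c = 8.
= 64.8 + 136 + 128 + 108 + (-96) + (-192)
= 148.8.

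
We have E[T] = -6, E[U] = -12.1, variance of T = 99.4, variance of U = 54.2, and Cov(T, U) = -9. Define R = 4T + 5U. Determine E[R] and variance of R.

E[R] = 4·E[T] + 5·E[U] = 4·(-6) + 5·(-12.1) = -84.5.
variance of R = a²·variance of T + b²·variance of U + 2ab·Cov(T, U) with a = 4, b = 5.
= 4²·99.4 + 5²·54.2 + 2·4·5·(-9)
= 1590.4 + 1355 + (-360) = 2585.4.

E[R] = -84.5, variance of R = 2585.4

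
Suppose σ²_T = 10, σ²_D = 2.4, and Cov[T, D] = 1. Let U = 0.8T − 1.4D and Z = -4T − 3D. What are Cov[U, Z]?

Cov[U, Z] = -18.72

By bilinearity, Cov[U, Z] = ac·σ²_T + bd·σ²_D + (ad+bc)·Cov[T, D], with a=0.8, b=-1.4, c=-4, d=-3.
ac·σ²_T = 0.8·(-4)·10 = -32
bd·σ²_D = (-1.4)·(-3)·2.4 = 10.08
(ad+bc)·Cov[T, D] = (3.2)·1 = 3.2
Cov[U, Z] = -32 + 10.08 + 3.2 = -18.72.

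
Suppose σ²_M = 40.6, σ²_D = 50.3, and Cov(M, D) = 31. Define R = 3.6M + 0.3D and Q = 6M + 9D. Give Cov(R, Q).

By bilinearity, Cov(R, Q) = ac·σ²_M + bd·σ²_D + (ad+bc)·Cov(M, D), with a=3.6, b=0.3, c=6, d=9.
ac·σ²_M = 3.6·6·40.6 = 876.96
bd·σ²_D = 0.3·9·50.3 = 135.81
(ad+bc)·Cov(M, D) = (34.2)·31 = 1060.2
Cov(R, Q) = 876.96 + 135.81 + 1060.2 = 2072.97.

Cov(R, Q) = 2072.97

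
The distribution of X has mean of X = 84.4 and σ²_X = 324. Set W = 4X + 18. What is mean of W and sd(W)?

mean of W = 355.6, sd(W) = 72

W = 4X + 18 is linear with a = 4, b = 18.
mean of W = a·mean of X + b = 4·84.4 + 18 = 355.6.
sd(X) = √324 = 18.
sd(W) = |a|·sd(X) = |4|·18 = 72.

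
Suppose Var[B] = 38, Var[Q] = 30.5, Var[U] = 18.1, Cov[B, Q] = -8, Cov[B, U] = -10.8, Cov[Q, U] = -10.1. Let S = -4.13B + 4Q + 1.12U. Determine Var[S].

Var[S] = 1432.6038

Var[S] = a²·Var[B] + b²·Var[Q] + c²·Var[U] + 2ab·Cov[B, Q] + 2ac·Cov[B, U] + 2bc·Cov[Q, U], with a = -4.13, b = 4, c = 1.12.
= 648.1622 + 488 + 22.70464 + 264.32 + 99.91296 + (-90.496)
= 1432.6038.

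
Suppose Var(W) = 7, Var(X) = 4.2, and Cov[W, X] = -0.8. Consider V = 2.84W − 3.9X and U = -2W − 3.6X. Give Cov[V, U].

Cov[V, U] = 21.1472

By bilinearity, Cov[V, U] = ac·Var(W) + bd·Var(X) + (ad+bc)·Cov[W, X], with a=2.84, b=-3.9, c=-2, d=-3.6.
ac·Var(W) = 2.84·(-2)·7 = -39.76
bd·Var(X) = (-3.9)·(-3.6)·4.2 = 58.968
(ad+bc)·Cov[W, X] = (-2.424)·(-0.8) = 1.9392
Cov[V, U] = -39.76 + 58.968 + 1.9392 = 21.1472.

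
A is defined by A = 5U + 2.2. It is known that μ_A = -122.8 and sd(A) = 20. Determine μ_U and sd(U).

μ_U = -25, sd(U) = 4

From A = 5U + 2.2: μ_A = a·μ_U + b, so μ_U = (μ_A − b)/a = (-122.8 − 2.2)/5 = -25.
sd(A) = |a|·sd(U), so sd(U) = 20/|5| = 4.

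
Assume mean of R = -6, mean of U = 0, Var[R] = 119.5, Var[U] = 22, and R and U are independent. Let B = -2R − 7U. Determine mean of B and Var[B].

mean of B = (-2)·mean of R + (-7)·mean of U = (-2)·(-6) + (-7)·0 = 12.
Var[B] = a²·Var[R] + b²·Var[U] + 2ab·Cov(R, U) with a = -2, b = -7.
Independence gives Cov(R, U) = 0.
= (-2)²·119.5 + (-7)²·22 + 2·(-2)·(-7)·0
= 478 + 1078 + 0 = 1556.

mean of B = 12, Var[B] = 1556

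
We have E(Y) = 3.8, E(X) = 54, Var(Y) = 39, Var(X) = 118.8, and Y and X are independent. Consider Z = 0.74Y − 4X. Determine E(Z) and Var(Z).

E(Z) = 0.74·E(Y) + (-4)·E(X) = 0.74·3.8 + (-4)·54 = -213.188.
Var(Z) = a²·Var(Y) + b²·Var(X) + 2ab·Cov[Y, X] with a = 0.74, b = -4.
Independence gives Cov[Y, X] = 0.
= 0.74²·39 + (-4)²·118.8 + 2·0.74·(-4)·0
= 21.3564 + 1900.8 + 0 = 1922.1564.

E(Z) = -213.188, Var(Z) = 1922.1564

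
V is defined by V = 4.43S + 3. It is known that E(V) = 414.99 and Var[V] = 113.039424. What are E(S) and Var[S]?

From V = 4.43S + 3: E(V) = a·E(S) + b, so E(S) = (E(V) − b)/a = (414.99 − 3)/4.43 = 93.
Var[V] = a²·Var[S], so Var[S] = 113.039424/4.43² = 5.76.

E(S) = 93, Var[S] = 5.76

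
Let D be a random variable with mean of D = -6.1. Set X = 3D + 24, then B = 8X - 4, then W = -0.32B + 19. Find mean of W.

mean of W = 5.688

mean of X = 3·(-6.1) + 24 = 5.7.
mean of B = 8·5.7 + (-4) = 41.6.
mean of W = (-0.32)·41.6 + 19 = 5.688.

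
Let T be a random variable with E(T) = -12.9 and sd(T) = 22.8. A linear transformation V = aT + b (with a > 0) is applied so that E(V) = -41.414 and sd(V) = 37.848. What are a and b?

sd(V) = a·sd(T) (a > 0), so a = 37.848/22.8 = 1.66.
E(V) = a·E(T) + b, so b = -41.414 − 1.66·(-12.9) = -20.

a = 1.66, b = -20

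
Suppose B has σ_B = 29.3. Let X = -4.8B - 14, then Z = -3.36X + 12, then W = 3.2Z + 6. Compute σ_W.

σ_W = 1512.16128

σ_X = |-4.8|·29.3 = 140.64.
σ_Z = |-3.36|·140.64 = 472.5504.
σ_W = |3.2|·472.5504 = 1512.16128.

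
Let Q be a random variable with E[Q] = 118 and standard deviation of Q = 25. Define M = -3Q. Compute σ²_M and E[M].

σ²_M = 5625, E[M] = -354

M = -3Q is linear with a = -3, b = 0.
σ²_Q = 25² = 625.
σ²_M = a²·σ²_Q = (-3)²·625 = 5625.
E[M] = a·E[Q] + b = (-3)·118 = -354.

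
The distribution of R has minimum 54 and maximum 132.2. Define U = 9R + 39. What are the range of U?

Range(U) = 703.8

Range of R = 132.2 − 54 = 78.2.
Range(U) = |a|·Range(R) = |9|·78.2 = 703.8.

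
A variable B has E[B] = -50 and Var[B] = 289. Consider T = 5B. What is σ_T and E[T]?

σ_T = 85, E[T] = -250

T = 5B is linear with a = 5, b = 0.
σ_B = √289 = 17.
σ_T = |a|·σ_B = |5|·17 = 85.
E[T] = a·E[B] + b = 5·(-50) = -250.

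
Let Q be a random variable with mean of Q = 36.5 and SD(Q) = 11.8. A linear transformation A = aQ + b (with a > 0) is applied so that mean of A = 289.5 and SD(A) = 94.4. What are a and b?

a = 8, b = -2.5

SD(A) = a·SD(Q) (a > 0), so a = 94.4/11.8 = 8.
mean of A = a·mean of Q + b, so b = 289.5 − 8·36.5 = -2.5.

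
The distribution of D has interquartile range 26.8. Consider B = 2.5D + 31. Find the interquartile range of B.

Under B = aD + b, IQR(B) = |a|·IQR(D) = |2.5|·26.8 = 67 (shifts cancel; spread scales by |a|).

IQR(B) = 67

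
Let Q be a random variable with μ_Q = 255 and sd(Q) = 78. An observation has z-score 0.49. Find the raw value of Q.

Q = 293.22

Q = μ_Q + z·sd(Q) = 255 + 0.49·78 = 293.22.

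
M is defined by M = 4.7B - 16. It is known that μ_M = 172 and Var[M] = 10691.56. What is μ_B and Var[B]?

From M = 4.7B - 16: μ_M = a·μ_B + b, so μ_B = (μ_M − b)/a = (172 − (-16))/4.7 = 40.
Var[M] = a²·Var[B], so Var[B] = 10691.56/4.7² = 484.

μ_B = 40, Var[B] = 484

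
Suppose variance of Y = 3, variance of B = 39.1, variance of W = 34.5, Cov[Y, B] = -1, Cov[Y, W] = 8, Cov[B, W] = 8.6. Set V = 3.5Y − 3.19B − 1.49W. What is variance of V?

variance of V = 531.87228

variance of V = a²·variance of Y + b²·variance of B + c²·variance of W + 2ab·Cov[Y, B] + 2ac·Cov[Y, W] + 2bc·Cov[B, W], with a = 3.5, b = -3.19, c = -1.49.
= 36.75 + 397.88551 + 76.59345 + 22.33 + (-83.44) + 81.75332
= 531.87228.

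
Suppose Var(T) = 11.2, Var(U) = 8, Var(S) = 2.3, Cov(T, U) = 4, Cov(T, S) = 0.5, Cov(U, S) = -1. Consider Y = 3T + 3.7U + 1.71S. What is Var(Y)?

Var(Y) = 298.32143

Var(Y) = a²·Var(T) + b²·Var(U) + c²·Var(S) + 2ab·Cov(T, U) + 2ac·Cov(T, S) + 2bc·Cov(U, S), with a = 3, b = 3.7, c = 1.71.
= 100.8 + 109.52 + 6.72543 + 88.8 + 5.13 + (-12.654)
= 298.32143.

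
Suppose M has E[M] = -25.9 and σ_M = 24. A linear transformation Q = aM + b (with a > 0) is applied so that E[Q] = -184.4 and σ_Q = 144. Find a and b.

σ_Q = a·σ_M (a > 0), so a = 144/24 = 6.
E[Q] = a·E[M] + b, so b = -184.4 − 6·(-25.9) = -29.

a = 6, b = -29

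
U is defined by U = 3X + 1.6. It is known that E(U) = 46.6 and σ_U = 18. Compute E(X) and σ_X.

From U = 3X + 1.6: E(U) = a·E(X) + b, so E(X) = (E(U) − b)/a = (46.6 − 1.6)/3 = 15.
σ_U = |a|·σ_X, so σ_X = 18/|3| = 6.

E(X) = 15, σ_X = 6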